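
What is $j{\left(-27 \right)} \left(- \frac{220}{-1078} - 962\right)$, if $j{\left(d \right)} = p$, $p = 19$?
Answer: $- \frac{895432}{49} \approx -18274.0$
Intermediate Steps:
$j{\left(d \right)} = 19$
$j{\left(-27 \right)} \left(- \frac{220}{-1078} - 962\right) = 19 \left(- \frac{220}{-1078} - 962\right) = 19 \left(\left(-220\right) \left(- \frac{1}{1078}\right) - 962\right) = 19 \left(\frac{10}{49} - 962\right) = 19 \left(- \frac{47128}{49}\right) = - \frac{895432}{49}$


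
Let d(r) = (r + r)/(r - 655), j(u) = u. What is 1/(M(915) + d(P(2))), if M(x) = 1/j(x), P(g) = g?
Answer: -597495/3007 ≈ -198.70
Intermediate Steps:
M(x) = 1/x
d(r) = 2*r/(-655 + r) (d(r) = (2*r)/(-655 + r) = 2*r/(-655 + r))
1/(M(915) + d(P(2))) = 1/(1/915 + 2*2/(-655 + 2)) = 1/(1/915 + 2*2/(-653)) = 1/(1/915 + 2*2*(-1/653)) = 1/(1/915 - 4/653) = 1/(-3007/597495) = -597495/3007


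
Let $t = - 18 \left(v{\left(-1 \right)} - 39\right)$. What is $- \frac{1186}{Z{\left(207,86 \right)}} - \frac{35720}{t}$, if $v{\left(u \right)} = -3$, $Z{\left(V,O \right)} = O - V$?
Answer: $- \frac{856376}{22869} \approx -37.447$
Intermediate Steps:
$t = 756$ ($t = - 18 \left(-3 - 39\right) = \left(-18\right) \left(-42\right) = 756$)
$- \frac{1186}{Z{\left(207,86 \right)}} - \frac{35720}{t} = - \frac{1186}{86 - 207} - \frac{35720}{756} = - \frac{1186}{86 - 207} - \frac{8930}{189} = - \frac{1186}{-121} - \frac{8930}{189} = \left(-1186\right) \left(- \frac{1}{121}\right) - \frac{8930}{189} = \frac{1186}{121} - \frac{8930}{189} = - \frac{856376}{22869}$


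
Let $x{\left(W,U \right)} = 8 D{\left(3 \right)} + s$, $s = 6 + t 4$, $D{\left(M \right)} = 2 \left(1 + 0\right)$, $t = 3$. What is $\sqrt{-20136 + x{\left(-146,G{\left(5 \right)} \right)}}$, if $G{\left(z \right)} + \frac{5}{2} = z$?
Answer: $23 i \sqrt{38} \approx 141.78 i$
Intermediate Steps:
$D{\left(M \right)} = 2$ ($D{\left(M \right)} = 2 \cdot 1 = 2$)
$s = 18$ ($s = 6 + 3 \cdot 4 = 6 + 12 = 18$)
$G{\left(z \right)} = - \frac{5}{2} + z$
$x{\left(W,U \right)} = 34$ ($x{\left(W,U \right)} = 8 \cdot 2 + 18 = 16 + 18 = 34$)
$\sqrt{-20136 + x{\left(-146,G{\left(5 \right)} \right)}} = \sqrt{-20136 + 34} = \sqrt{-20102} = 23 i \sqrt{38}$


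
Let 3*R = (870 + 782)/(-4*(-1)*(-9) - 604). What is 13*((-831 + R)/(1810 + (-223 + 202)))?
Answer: -5190809/858720 ≈ -6.0448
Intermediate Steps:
R = -413/480 (R = ((870 + 782)/(-4*(-1)*(-9) - 604))/3 = (1652/(4*(-9) - 604))/3 = (1652/(-36 - 604))/3 = (1652/(-640))/3 = (1652*(-1/640))/3 = (⅓)*(-413/160) = -413/480 ≈ -0.86042)
13*((-831 + R)/(1810 + (-223 + 202))) = 13*((-831 - 413/480)/(1810 + (-223 + 202))) = 13*(-399293/(480*(1810 - 21))) = 13*(-399293/480/1789) = 13*(-399293/480*1/1789) = 13*(-399293/858720) = -5190809/858720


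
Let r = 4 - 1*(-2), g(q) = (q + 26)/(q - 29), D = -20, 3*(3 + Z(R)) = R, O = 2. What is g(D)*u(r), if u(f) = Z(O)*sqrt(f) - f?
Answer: 36/49 + 2*sqrt(6)/7 ≈ 1.4345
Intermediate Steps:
Z(R) = -3 + R/3
g(q) = (26 + q)/(-29 + q)
r = 6 (r = 4 + 2 = 6)
u(f) = -f - 7*sqrt(f)/3 (u(f) = (-3 + (1/3)*2)*sqrt(f) - f = (-3 + 2/3)*sqrt(f) - f = -7*sqrt(f)/3 - f = -f - 7*sqrt(f)/3)
g(D)*u(r) = ((26 - 20)/(-29 - 20))*(-1*6 - 7*sqrt(6)/3) = (6/(-49))*(-6 - 7*sqrt(6)/3) = (-1/49*6)*(-6 - 7*sqrt(6)/3) = -6*(-6 - 7*sqrt(6)/3)/49 = 36/49 + 2*sqrt(6)/7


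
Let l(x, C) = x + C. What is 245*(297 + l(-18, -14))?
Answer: 64925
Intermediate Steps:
l(x, C) = C + x
245*(297 + l(-18, -14)) = 245*(297 + (-14 - 18)) = 245*(297 - 32) = 245*265 = 64925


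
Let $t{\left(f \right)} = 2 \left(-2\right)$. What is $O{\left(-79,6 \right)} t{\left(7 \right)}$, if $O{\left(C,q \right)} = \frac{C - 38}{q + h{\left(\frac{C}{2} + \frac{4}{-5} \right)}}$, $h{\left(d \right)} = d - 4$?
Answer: $- \frac{4680}{383} \approx -12.219$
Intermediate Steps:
$h{\left(d \right)} = -4 + d$ ($h{\left(d \right)} = d - 4 = -4 + d$)
$O{\left(C,q \right)} = \frac{-38 + C}{- \frac{24}{5} + q + \frac{C}{2}}$ ($O{\left(C,q \right)} = \frac{C - 38}{q + \left(-4 + \left(\frac{C}{2} + \frac{4}{-5}\right)\right)} = \frac{-38 + C}{q + \left(-4 + \left(C \frac{1}{2} + 4 \left(- \frac{1}{5}\right)\right)\right)} = \frac{-38 + C}{q + \left(-4 + \left(\frac{C}{2} - \frac{4}{5}\right)\right)} = \frac{-38 + C}{q + \left(-4 + \left(- \frac{4}{5} + \frac{C}{2}\right)\right)} = \frac{-38 + C}{q + \left(- \frac{24}{5} + \frac{C}{2}\right)} = \frac{-38 + C}{- \frac{24}{5} + q + \frac{C}{2}}$)
$t{\left(f \right)} = -4$
$O{\left(-79,6 \right)} t{\left(7 \right)} = \frac{10 \left(-38 - 79\right)}{-48 + 5 \left(-79\right) + 10 \cdot 6} \left(-4\right) = 10 \frac{1}{-48 - 395 + 60} \left(-117\right) \left(-4\right) = 10 \frac{1}{-383} \left(-117\right) \left(-4\right) = 10 \left(- \frac{1}{383}\right) \left(-117\right) \left(-4\right) = \frac{1170}{383} \left(-4\right) = - \frac{4680}{383}$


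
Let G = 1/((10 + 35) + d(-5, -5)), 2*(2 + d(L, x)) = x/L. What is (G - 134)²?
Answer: 135862336/7569 ≈ 17950.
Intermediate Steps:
d(L, x) = -2 + x/(2*L) (d(L, x) = -2 + (x/L)/2 = -2 + x/(2*L))
G = 2/87 (G = 1/((10 + 35) + (-2 + (½)*(-5)/(-5))) = 1/(45 + (-2 + (½)*(-5)*(-⅕))) = 1/(45 + (-2 + ½)) = 1/(45 - 3/2) = 1/(87/2) = 2/87 ≈ 0.022988)
(G - 134)² = (2/87 - 134)² = (-11656/87)² = 135862336/7569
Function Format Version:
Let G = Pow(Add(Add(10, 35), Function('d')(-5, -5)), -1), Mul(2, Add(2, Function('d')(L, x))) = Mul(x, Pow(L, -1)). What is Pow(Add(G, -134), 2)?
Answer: Rational(135862336, 7569) ≈ 17950.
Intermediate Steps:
Function('d')(L, x) = Add(-2, Mul(Rational(1, 2), x, Pow(L, -1))) (Function('d')(L, x) = Add(-2, Mul(Rational(1, 2), Mul(x, Pow(L, -1)))) = Add(-2, Mul(Rational(1, 2), x, Pow(L, -1))))
G = Rational(2, 87) (G = Pow(Add(Add(10, 35), Add(-2, Mul(Rational(1, 2), -5, Pow(-5, -1)))), -1) = Pow(Add(45, Add(-2, Mul(Rational(1, 2), -5, Rational(-1, 5)))), -1) = Pow(Add(45, Add(-2, Rational(1, 2))), -1) = Pow(Add(45, Rational(-3, 2)), -1) = Pow(Rational(87, 2), -1) = Rational(2, 87) ≈ 0.022988)
Pow(Add(G, -134), 2) = Pow(Add(Rational(2, 87), -134), 2) = Pow(Rational(-11656, 87), 2) = Rational(135862336, 7569)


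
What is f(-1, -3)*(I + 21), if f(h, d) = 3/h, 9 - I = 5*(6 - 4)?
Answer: -60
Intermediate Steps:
I = -1 (I = 9 - 5*(6 - 4) = 9 - 5*2 = 9 - 1*10 = 9 - 10 = -1)
f(-1, -3)*(I + 21) = (3/(-1))*(-1 + 21) = (3*(-1))*20 = -3*20 = -60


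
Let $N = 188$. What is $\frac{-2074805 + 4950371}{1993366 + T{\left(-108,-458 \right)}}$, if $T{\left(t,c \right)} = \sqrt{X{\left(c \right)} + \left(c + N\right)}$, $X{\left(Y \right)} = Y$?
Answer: $\frac{477671291263}{331125667557} - \frac{479261 i \sqrt{182}}{331125667557} \approx 1.4426 - 1.9526 \cdot 10^{-5} i$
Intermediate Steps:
$T{\left(t,c \right)} = \sqrt{188 + 2 c}$ ($T{\left(t,c \right)} = \sqrt{c + \left(c + 188\right)} = \sqrt{c + \left(188 + c\right)} = \sqrt{188 + 2 c}$)
$\frac{-2074805 + 4950371}{1993366 + T{\left(-108,-458 \right)}} = \frac{-2074805 + 4950371}{1993366 + \sqrt{188 + 2 \left(-458\right)}} = \frac{2875566}{1993366 + \sqrt{188 - 916}} = \frac{2875566}{1993366 + \sqrt{-728}} = \frac{2875566}{1993366 + 2 i \sqrt{182}}$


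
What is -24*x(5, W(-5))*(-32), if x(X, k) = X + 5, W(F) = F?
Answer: 7680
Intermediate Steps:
x(X, k) = 5 + X
-24*x(5, W(-5))*(-32) = -24*(5 + 5)*(-32) = -24*10*(-32) = -240*(-32) = 7680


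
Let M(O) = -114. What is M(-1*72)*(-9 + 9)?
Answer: 0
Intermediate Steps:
M(-1*72)*(-9 + 9) = -114*(-9 + 9) = -114*0 = 0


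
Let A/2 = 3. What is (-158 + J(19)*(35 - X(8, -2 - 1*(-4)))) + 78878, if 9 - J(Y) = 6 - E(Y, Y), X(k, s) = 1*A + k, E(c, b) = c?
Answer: 79182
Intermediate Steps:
A = 6 (A = 2*3 = 6)
X(k, s) = 6 + k (X(k, s) = 1*6 + k = 6 + k)
J(Y) = 3 + Y (J(Y) = 9 - (6 - Y) = 9 + (-6 + Y) = 3 + Y)
(-158 + J(19)*(35 - X(8, -2 - 1*(-4)))) + 78878 = (-158 + (3 + 19)*(35 - (6 + 8))) + 78878 = (-158 + 22*(35 - 1*14)) + 78878 = (-158 + 22*(35 - 14)) + 78878 = (-158 + 22*21) + 78878 = (-158 + 462) + 78878 = 304 + 78878 = 79182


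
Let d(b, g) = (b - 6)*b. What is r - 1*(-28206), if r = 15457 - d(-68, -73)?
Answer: 38631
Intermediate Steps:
d(b, g) = b*(-6 + b) (d(b, g) = (-6 + b)*b = b*(-6 + b))
r = 10425 (r = 15457 - (-68)*(-6 - 68) = 15457 - (-68)*(-74) = 15457 - 1*5032 = 15457 - 5032 = 10425)
r - 1*(-28206) = 10425 - 1*(-28206) = 10425 + 28206 = 38631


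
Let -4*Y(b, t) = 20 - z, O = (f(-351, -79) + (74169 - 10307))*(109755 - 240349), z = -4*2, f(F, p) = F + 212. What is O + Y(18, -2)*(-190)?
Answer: -8321840132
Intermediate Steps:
f(F, p) = 212 + F
z = -8
O = -8321841462 (O = ((212 - 351) + (74169 - 10307))*(109755 - 240349) = (-139 + 63862)*(-130594) = 63723*(-130594) = -8321841462)
Y(b, t) = -7 (Y(b, t) = -(20 - 1*(-8))/4 = -(20 + 8)/4 = -1/4*28 = -7)
O + Y(18, -2)*(-190) = -8321841462 - 7*(-190) = -8321841462 + 1330 = -8321840132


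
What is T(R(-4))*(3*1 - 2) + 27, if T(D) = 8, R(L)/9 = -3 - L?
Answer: 35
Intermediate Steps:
R(L) = -27 - 9*L (R(L) = 9*(-3 - L) = -27 - 9*L)
T(R(-4))*(3*1 - 2) + 27 = 8*(3*1 - 2) + 27 = 8*(3 - 2) + 27 = 8*1 + 27 = 8 + 27 = 35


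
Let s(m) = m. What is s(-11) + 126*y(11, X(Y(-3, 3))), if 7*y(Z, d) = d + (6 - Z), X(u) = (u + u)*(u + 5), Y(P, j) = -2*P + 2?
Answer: 3643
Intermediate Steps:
Y(P, j) = 2 - 2*P
X(u) = 2*u*(5 + u) (X(u) = (2*u)*(5 + u) = 2*u*(5 + u))
y(Z, d) = 6/7 - Z/7 + d/7 (y(Z, d) = (d + (6 - Z))/7 = (6 + d - Z)/7 = 6/7 - Z/7 + d/7)
s(-11) + 126*y(11, X(Y(-3, 3))) = -11 + 126*(6/7 - ⅐*11 + (2*(2 - 2*(-3))*(5 + (2 - 2*(-3))))/7) = -11 + 126*(6/7 - 11/7 + (2*(2 + 6)*(5 + (2 + 6)))/7) = -11 + 126*(6/7 - 11/7 + (2*8*(5 + 8))/7) = -11 + 126*(6/7 - 11/7 + (2*8*13)/7) = -11 + 126*(6/7 - 11/7 + (⅐)*208) = -11 + 126*(6/7 - 11/7 + 208/7) = -11 + 126*29 = -11 + 3654 = 3643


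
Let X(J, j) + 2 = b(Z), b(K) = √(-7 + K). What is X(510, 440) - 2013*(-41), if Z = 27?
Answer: 82531 + 2*√5 ≈ 82536.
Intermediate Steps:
X(J, j) = -2 + 2*√5 (X(J, j) = -2 + √(-7 + 27) = -2 + √20 = -2 + 2*√5)
X(510, 440) - 2013*(-41) = (-2 + 2*√5) - 2013*(-41) = (-2 + 2*√5) + 82533 = 82531 + 2*√5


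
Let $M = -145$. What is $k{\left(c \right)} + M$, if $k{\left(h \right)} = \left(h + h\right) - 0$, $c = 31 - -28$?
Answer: $-27$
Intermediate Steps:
$c = 59$ ($c = 31 + 28 = 59$)
$k{\left(h \right)} = 2 h$ ($k{\left(h \right)} = 2 h + 0 = 2 h$)
$k{\left(c \right)} + M = 2 \cdot 59 - 145 = 118 - 145 = -27$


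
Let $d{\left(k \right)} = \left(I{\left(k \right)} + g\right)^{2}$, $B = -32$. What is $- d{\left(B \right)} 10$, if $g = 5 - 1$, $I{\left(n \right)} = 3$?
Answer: $-490$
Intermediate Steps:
$g = 4$
$d{\left(k \right)} = 49$ ($d{\left(k \right)} = \left(3 + 4\right)^{2} = 7^{2} = 49$)
$- d{\left(B \right)} 10 = - 49 \cdot 10 = \left(-1\right) 490 = -490$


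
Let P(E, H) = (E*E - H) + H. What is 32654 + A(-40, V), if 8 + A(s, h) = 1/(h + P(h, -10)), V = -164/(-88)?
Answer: 84325102/2583 ≈ 32646.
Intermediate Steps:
P(E, H) = E² (P(E, H) = (E² - H) + H = E²)
V = 41/22 (V = -164*(-1/88) = 41/22 ≈ 1.8636)
A(s, h) = -8 + 1/(h + h²)
32654 + A(-40, V) = 32654 + (1 - 8*41/22 - 8*(41/22)²)/((41/22)*(1 + 41/22)) = 32654 + 22*(1 - 164/11 - 8*1681/484)/(41*(63/22)) = 32654 + (22/41)*(22/63)*(1 - 164/11 - 3362/121) = 32654 + (22/41)*(22/63)*(-5045/121) = 32654 - 20180/2583 = 84325102/2583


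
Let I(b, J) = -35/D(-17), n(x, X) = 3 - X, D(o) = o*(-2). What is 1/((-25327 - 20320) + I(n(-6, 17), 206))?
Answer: -34/1552033 ≈ -2.1907e-5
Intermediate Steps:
D(o) = -2*o
I(b, J) = -35/34 (I(b, J) = -35/((-2*(-17))) = -35/34)
1/((-25327 - 20320) + I(n(-6, 17), 206)) = 1/((-25327 - 20320) - 35/34) = 1/(-45647 - 35/34) = 1/(-1552033/34) = -34/1552033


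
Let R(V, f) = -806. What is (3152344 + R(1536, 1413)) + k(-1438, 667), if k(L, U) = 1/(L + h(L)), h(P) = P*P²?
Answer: 9371290833487179/2973561110 ≈ 3.1515e+6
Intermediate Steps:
h(P) = P³
k(L, U) = 1/(L + L³)
(3152344 + R(1536, 1413)) + k(-1438, 667) = (3152344 - 806) + 1/(-1438 + (-1438)³) = 3151538 + 1/(-1438 - 2973559672) = 3151538 + 1/(-2973561110) = 3151538 - 1/2973561110 = 9371290833487179/2973561110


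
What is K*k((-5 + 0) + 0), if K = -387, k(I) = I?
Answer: 1935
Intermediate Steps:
K*k((-5 + 0) + 0) = -387*((-5 + 0) + 0) = -387*(-5 + 0) = -387*(-5) = 1935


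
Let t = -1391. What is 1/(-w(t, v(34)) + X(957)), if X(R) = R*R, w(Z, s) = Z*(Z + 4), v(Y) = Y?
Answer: -1/1013468 ≈ -9.8671e-7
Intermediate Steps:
w(Z, s) = Z*(4 + Z)
X(R) = R**2
1/(-w(t, v(34)) + X(957)) = 1/(-(-1391)*(4 - 1391) + 957**2) = 1/(-(-1391)*(-1387) + 915849) = 1/(-1*1929317 + 915849) = 1/(-1929317 + 915849) = 1/(-1013468) = -1/1013468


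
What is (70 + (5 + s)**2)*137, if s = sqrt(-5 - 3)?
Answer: 11919 + 2740*I*sqrt(2) ≈ 11919.0 + 3874.9*I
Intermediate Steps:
s = 2*I*sqrt(2) (s = sqrt(-8) = 2*I*sqrt(2) ≈ 2.8284*I)
(70 + (5 + s)**2)*137 = (70 + (5 + 2*I*sqrt(2))**2)*137 = 9590 + 137*(5 + 2*I*sqrt(2))**2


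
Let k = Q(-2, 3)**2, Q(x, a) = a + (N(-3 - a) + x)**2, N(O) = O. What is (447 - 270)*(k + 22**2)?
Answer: 880221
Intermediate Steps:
Q(x, a) = a + (-3 + x - a)**2 (Q(x, a) = a + ((-3 - a) + x)**2 = a + (-3 + x - a)**2)
k = 4489 (k = (3 + (3 + 3 - 1*(-2))**2)**2 = (3 + (3 + 3 + 2)**2)**2 = (3 + 8**2)**2 = (3 + 64)**2 = 67**2 = 4489)
(447 - 270)*(k + 22**2) = (447 - 270)*(4489 + 22**2) = 177*(4489 + 484) = 177*4973 = 880221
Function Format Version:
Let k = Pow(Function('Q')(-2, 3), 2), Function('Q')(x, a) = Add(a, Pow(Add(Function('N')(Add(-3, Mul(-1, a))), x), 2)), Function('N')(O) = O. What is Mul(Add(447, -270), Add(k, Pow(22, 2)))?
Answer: 880221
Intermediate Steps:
Function('Q')(x, a) = Add(a, Pow(Add(-3, x, Mul(-1, a)), 2)) (Function('Q')(x, a) = Add(a, Pow(Add(Add(-3, Mul(-1, a)), x), 2)) = Add(a, Pow(Add(-3, x, Mul(-1, a)), 2)))
k = 4489 (k = Pow(Add(3, Pow(Add(3, 3, Mul(-1, -2)), 2)), 2) = Pow(Add(3, Pow(Add(3, 3, 2), 2)), 2) = Pow(Add(3, Pow(8, 2)), 2) = Pow(Add(3, 64), 2) = Pow(67, 2) = 4489)
Mul(Add(447, -270), Add(k, Pow(22, 2))) = Mul(Add(447, -270), Add(4489, Pow(22, 2))) = Mul(177, Add(4489, 484)) = Mul(177, 4973) = 880221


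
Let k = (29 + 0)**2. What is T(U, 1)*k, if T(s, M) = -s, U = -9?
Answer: 7569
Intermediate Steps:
k = 841 (k = 29**2 = 841)
T(U, 1)*k = -1*(-9)*841 = 9*841 = 7569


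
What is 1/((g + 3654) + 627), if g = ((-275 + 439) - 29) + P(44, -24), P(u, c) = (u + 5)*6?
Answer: 1/4710 ≈ 0.00021231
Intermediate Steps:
P(u, c) = 30 + 6*u (P(u, c) = (5 + u)*6 = 30 + 6*u)
g = 429 (g = ((-275 + 439) - 29) + (30 + 6*44) = (164 - 29) + (30 + 264) = 135 + 294 = 429)
1/((g + 3654) + 627) = 1/((429 + 3654) + 627) = 1/(4083 + 627) = 1/4710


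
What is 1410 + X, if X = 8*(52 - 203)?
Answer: 202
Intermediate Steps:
X = -1208 (X = 8*(-151) = -1208)
1410 + X = 1410 - 1208 = 202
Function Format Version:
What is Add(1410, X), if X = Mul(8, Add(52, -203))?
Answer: 202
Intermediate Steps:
X = -1208 (X = Mul(8, -151) = -1208)
Add(1410, X) = Add(1410, -1208) = 202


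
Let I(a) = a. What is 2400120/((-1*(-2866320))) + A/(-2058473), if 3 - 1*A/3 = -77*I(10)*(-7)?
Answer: 13852513373/16389562026 ≈ 0.84520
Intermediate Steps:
A = -16161 (A = 9 - 3*(-77*10)*(-7) = 9 - (-2310)*(-7) = 9 - 3*5390 = 9 - 16170 = -16161)
2400120/((-1*(-2866320))) + A/(-2058473) = 2400120/((-1*(-2866320))) - 16161/(-2058473) = 2400120/2866320 - 16161*(-1/2058473) = 2400120*(1/2866320) + 16161/2058473 = 6667/7962 + 16161/2058473 = 13852513373/16389562026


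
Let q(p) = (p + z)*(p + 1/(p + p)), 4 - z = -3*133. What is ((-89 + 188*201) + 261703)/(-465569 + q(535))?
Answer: 80090035/9700052 ≈ 8.2567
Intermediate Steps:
z = 403 (z = 4 - (-3)*133 = 4 - 1*(-399) = 4 + 399 = 403)
q(p) = (403 + p)*(p + 1/(2*p)) (q(p) = (p + 403)*(p + 1/(p + p)) = (403 + p)*(p + 1/(2*p)))
((-89 + 188*201) + 261703)/(-465569 + q(535)) = ((-89 + 188*201) + 261703)/(-465569 + (½ + 535² + 403*535 + (403/2)/535)) = ((-89 + 37788) + 261703)/(-465569 + (½ + 286225 + 215605 + (403/2)*(1/535))) = (37699 + 261703)/(-465569 + (½ + 286225 + 215605 + 403/1070)) = 299402/(-465569 + 268479519/535) = 299402/(19400104/535) = 299402*(535/19400104) = 80090035/9700052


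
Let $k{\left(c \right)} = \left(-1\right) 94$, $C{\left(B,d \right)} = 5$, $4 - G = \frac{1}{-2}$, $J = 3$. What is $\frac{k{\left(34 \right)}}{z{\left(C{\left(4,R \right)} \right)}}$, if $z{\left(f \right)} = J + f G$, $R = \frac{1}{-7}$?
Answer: $- \frac{188}{51} \approx -3.6863$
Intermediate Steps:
$G = \frac{9}{2}$ ($G = 4 - \frac{1}{-2} = 4 - - \frac{1}{2} = 4 + \frac{1}{2} = \frac{9}{2} \approx 4.5$)
$R = - \frac{1}{7} \approx -0.14286$
$z{\left(f \right)} = 3 + \frac{9 f}{2}$ ($z{\left(f \right)} = 3 + f \frac{9}{2} = 3 + \frac{9 f}{2}$)
$k{\left(c \right)} = -94$
$\frac{k{\left(34 \right)}}{z{\left(C{\left(4,R \right)} \right)}} = - \frac{94}{3 + \frac{9}{2} \cdot 5} = - \frac{94}{3 + \frac{45}{2}} = - \frac{94}{\frac{51}{2}} = \left(-94\right) \frac{2}{51} = - \frac{188}{51}$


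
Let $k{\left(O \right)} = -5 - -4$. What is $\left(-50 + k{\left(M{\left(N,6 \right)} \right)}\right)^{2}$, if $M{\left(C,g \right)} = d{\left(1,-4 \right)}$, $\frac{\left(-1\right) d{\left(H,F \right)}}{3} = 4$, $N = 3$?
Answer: $2601$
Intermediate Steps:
$d{\left(H,F \right)} = -12$ ($d{\left(H,F \right)} = \left(-3\right) 4 = -12$)
$M{\left(C,g \right)} = -12$
$k{\left(O \right)} = -1$ ($k{\left(O \right)} = -5 + 4 = -1$)
$\left(-50 + k{\left(M{\left(N,6 \right)} \right)}\right)^{2} = \left(-50 - 1\right)^{2} = \left(-51\right)^{2} = 2601$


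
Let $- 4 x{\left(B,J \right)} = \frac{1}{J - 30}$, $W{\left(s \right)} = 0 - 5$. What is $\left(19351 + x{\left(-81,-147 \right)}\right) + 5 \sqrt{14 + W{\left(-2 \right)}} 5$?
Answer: $\frac{13753609}{708} \approx 19426.0$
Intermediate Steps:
$W{\left(s \right)} = -5$
$x{\left(B,J \right)} = - \frac{1}{4 \left(-30 + J\right)}$ ($x{\left(B,J \right)} = - \frac{1}{4 \left(J - 30\right)} = - \frac{1}{4 \left(-30 + J\right)}$)
$\left(19351 + x{\left(-81,-147 \right)}\right) + 5 \sqrt{14 + W{\left(-2 \right)}} 5 = \left(19351 - \frac{1}{-120 + 4 \left(-147\right)}\right) + 5 \sqrt{14 - 5} \cdot 5 = \left(19351 - \frac{1}{-120 - 588}\right) + 5 \sqrt{9} \cdot 5 = \left(19351 - \frac{1}{-708}\right) + 5 \cdot 3 \cdot 5 = \left(19351 - - \frac{1}{708}\right) + 15 \cdot 5 = \left(19351 + \frac{1}{708}\right) + 75 = \frac{13700509}{708} + 75 = \frac{13753609}{708}$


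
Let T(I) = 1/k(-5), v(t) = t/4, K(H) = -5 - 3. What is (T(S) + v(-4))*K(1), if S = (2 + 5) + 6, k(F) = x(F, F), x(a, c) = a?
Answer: 48/5 ≈ 9.6000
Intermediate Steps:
K(H) = -8
k(F) = F
S = 13 (S = 7 + 6 = 13)
v(t) = t/4 (v(t) = t*(¼) = t/4)
T(I) = -⅕ (T(I) = 1/(-5) = -⅕)
(T(S) + v(-4))*K(1) = (-⅕ + (¼)*(-4))*(-8) = (-⅕ - 1)*(-8) = -6/5*(-8) = 48/5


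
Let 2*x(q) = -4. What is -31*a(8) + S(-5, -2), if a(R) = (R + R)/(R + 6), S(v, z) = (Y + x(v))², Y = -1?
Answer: -185/7 ≈ -26.429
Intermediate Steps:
x(q) = -2 (x(q) = (½)*(-4) = -2)
S(v, z) = 9 (S(v, z) = (-1 - 2)² = (-3)² = 9)
a(R) = 2*R/(6 + R) (a(R) = (2*R)/(6 + R) = 2*R/(6 + R))
-31*a(8) + S(-5, -2) = -62*8/(6 + 8) + 9 = -62*8/14 + 9 = -31*8/7 + 9 = -248/7 + 9 = -185/7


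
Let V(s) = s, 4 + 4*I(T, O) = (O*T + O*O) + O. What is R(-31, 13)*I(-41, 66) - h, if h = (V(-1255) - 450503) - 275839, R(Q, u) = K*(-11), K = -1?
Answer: 732305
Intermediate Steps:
I(T, O) = -1 + O/4 + O²/4 + O*T/4 (I(T, O) = -1 + ((O*T + O*O) + O)/4 = -1 + ((O*T + O²) + O)/4 = -1 + ((O² + O*T) + O)/4 = -1 + (O + O² + O*T)/4 = -1 + (O/4 + O²/4 + O*T/4) = -1 + O/4 + O²/4 + O*T/4)
R(Q, u) = 11 (R(Q, u) = -1*(-11) = 11)
h = -727597 (h = (-1255 - 450503) - 275839 = -451758 - 275839 = -727597)
R(-31, 13)*I(-41, 66) - h = 11*(-1 + (¼)*66 + (¼)*66² + (¼)*66*(-41)) - 1*(-727597) = 11*(-1 + 33/2 + (¼)*4356 - 1353/2) + 727597 = 11*(-1 + 33/2 + 1089 - 1353/2) + 727597 = 11*428 + 727597 = 4708 + 727597 = 732305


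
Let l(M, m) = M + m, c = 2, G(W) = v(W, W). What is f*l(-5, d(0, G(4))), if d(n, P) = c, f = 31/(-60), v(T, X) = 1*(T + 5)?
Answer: 31/20 ≈ 1.5500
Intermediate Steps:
v(T, X) = 5 + T (v(T, X) = 1*(5 + T) = 5 + T)
G(W) = 5 + W
f = -31/60 (f = 31*(-1/60) = -31/60 ≈ -0.51667)
d(n, P) = 2
f*l(-5, d(0, G(4))) = -31*(-5 + 2)/60 = -31/60*(-3) = 31/20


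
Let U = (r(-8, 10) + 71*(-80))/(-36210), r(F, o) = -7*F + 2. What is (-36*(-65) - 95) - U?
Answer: 13547638/6035 ≈ 2244.8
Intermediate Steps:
r(F, o) = 2 - 7*F
U = 937/6035 (U = ((2 - 7*(-8)) + 71*(-80))/(-36210) = ((2 + 56) - 5680)*(-1/36210) = (58 - 5680)*(-1/36210) = -5622*(-1/36210) = 937/6035 ≈ 0.15526)
(-36*(-65) - 95) - U = (-36*(-65) - 95) - 1*937/6035 = (2340 - 95) - 937/6035 = 2245 - 937/6035 = 13547638/6035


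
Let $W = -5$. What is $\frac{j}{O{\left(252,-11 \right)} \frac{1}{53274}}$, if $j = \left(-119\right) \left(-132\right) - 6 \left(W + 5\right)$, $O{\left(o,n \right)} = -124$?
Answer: $- \frac{209206998}{31} \approx -6.7486 \cdot 10^{6}$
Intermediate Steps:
$j = 15708$ ($j = \left(-119\right) \left(-132\right) - 6 \left(-5 + 5\right) = 15708 - 0 = 15708 + 0 = 15708$)
$\frac{j}{O{\left(252,-11 \right)} \frac{1}{53274}} = \frac{15708}{\left(-124\right) \frac{1}{53274}} = \frac{15708}{- \frac{62}{26637}} = 15708 \left(- \frac{26637}{62}\right) = - \frac{209206998}{31}$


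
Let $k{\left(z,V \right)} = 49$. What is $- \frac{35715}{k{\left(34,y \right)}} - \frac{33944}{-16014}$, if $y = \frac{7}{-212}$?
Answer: $- \frac{285138377}{392343} \approx -726.76$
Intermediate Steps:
$y = - \frac{7}{212}$ ($y = 7 \left(- \frac{1}{212}\right) = - \frac{7}{212} \approx -0.033019$)
$- \frac{35715}{k{\left(34,y \right)}} - \frac{33944}{-16014} = - \frac{35715}{49} - \frac{33944}{-16014} = \left(-35715\right) \frac{1}{49} - - \frac{16972}{8007} = - \frac{35715}{49} + \frac{16972}{8007} = - \frac{285138377}{392343}$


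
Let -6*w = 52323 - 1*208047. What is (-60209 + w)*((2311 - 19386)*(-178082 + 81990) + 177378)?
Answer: -56210683262890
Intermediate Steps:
w = 25954 (w = -(52323 - 1*208047)/6 = -(52323 - 208047)/6 = -⅙*(-155724) = 25954)
(-60209 + w)*((2311 - 19386)*(-178082 + 81990) + 177378) = (-60209 + 25954)*((2311 - 19386)*(-178082 + 81990) + 177378) = -34255*(-17075*(-96092) + 177378) = -34255*(1640770900 + 177378) = -34255*1640948278 = -56210683262890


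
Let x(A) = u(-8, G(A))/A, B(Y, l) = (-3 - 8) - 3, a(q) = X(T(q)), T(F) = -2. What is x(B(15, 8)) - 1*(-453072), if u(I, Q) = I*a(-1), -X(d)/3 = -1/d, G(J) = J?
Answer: 3171498/7 ≈ 4.5307e+5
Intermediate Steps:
X(d) = 3/d (X(d) = -(-3)/d = 3/d)
a(q) = -3/2 (a(q) = 3/(-2) = 3*(-½) = -3/2)
B(Y, l) = -14 (B(Y, l) = -11 - 3 = -14)
u(I, Q) = -3*I/2 (u(I, Q) = I*(-3/2) = -3*I/2)
x(A) = 12/A (x(A) = (-3/2*(-8))/A = 12/A)
x(B(15, 8)) - 1*(-453072) = 12/(-14) - 1*(-453072) = 12*(-1/14) + 453072 = -6/7 + 453072 = 3171498/7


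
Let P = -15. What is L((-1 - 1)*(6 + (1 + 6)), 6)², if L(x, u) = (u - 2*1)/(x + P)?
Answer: 16/1681 ≈ 0.0095181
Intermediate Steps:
L(x, u) = (-2 + u)/(-15 + x) (L(x, u) = (u - 2*1)/(x - 15) = (u - 2)/(-15 + x) = (-2 + u)/(-15 + x))
L((-1 - 1)*(6 + (1 + 6)), 6)² = ((-2 + 6)/(-15 + (-1 - 1)*(6 + (1 + 6))))² = (4/(-15 - 2*(6 + 7)))² = (4/(-15 - 2*13))² = (4/(-15 - 26))² = (4/(-41))² = (-1/41*4)² = (-4/41)² = 16/1681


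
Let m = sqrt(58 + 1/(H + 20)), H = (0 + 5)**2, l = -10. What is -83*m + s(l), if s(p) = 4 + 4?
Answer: 8 - 83*sqrt(13055)/15 ≈ -624.23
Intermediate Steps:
H = 25 (H = 5**2 = 25)
s(p) = 8
m = sqrt(13055)/15 (m = sqrt(58 + 1/(25 + 20)) = sqrt(58 + 1/45) = sqrt(2611/45) = sqrt(13055)/15 ≈ 7.6172)
-83*m + s(l) = -83*sqrt(13055)/15 + 8 = 8 - 83*sqrt(13055)/15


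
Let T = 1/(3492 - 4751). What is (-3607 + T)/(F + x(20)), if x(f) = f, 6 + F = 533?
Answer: -4541214/688673 ≈ -6.5942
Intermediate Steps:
F = 527 (F = -6 + 533 = 527)
T = -1/1259 (T = 1/(-1259) = -1/1259 ≈ -0.00079428)
(-3607 + T)/(F + x(20)) = (-3607 - 1/1259)/(527 + 20) = -4541214/1259/547 = -4541214/1259*1/547 = -4541214/688673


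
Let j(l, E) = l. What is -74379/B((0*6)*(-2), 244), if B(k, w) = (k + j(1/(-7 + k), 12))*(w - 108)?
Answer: 520653/136 ≈ 3828.3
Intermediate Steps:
B(k, w) = (-108 + w)*(k + 1/(-7 + k)) (B(k, w) = (k + 1/(-7 + k))*(w - 108) = (k + 1/(-7 + k))*(-108 + w) = (-108 + w)*(k + 1/(-7 + k)))
-74379/B((0*6)*(-2), 244) = -74379*(-7 + (0*6)*(-2))/(-108 + 244 + ((0*6)*(-2))*(-108 + 244)*(-7 + (0*6)*(-2))) = -74379*(-7 + 0*(-2))/(-108 + 244 + (0*(-2))*136*(-7 + 0*(-2))) = -74379*(-7 + 0)/(-108 + 244 + 0*136*(-7 + 0)) = -74379*(-7/(-108 + 244 + 0*136*(-7))) = -74379*(-7/(-108 + 244 + 0)) = -74379/((-⅐*136)) = -74379/(-136/7) = -74379*(-7/136) = 520653/136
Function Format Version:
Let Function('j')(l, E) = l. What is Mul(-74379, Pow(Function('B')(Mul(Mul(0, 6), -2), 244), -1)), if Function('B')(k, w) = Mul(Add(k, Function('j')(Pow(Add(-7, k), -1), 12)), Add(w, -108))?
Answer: Rational(520653, 136) ≈ 3828.3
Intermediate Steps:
Function('B')(k, w) = Mul(Add(-108, w), Add(k, Pow(Add(-7, k), -1))) (Function('B')(k, w) = Mul(Add(k, Pow(Add(-7, k), -1)), Add(w, -108)) = Mul(Add(k, Pow(Add(-7, k), -1)), Add(-108, w)) = Mul(Add(-108, w), Add(k, Pow(Add(-7, k), -1))))
Mul(-74379, Pow(Function('B')(Mul(Mul(0, 6), -2), 244), -1)) = Mul(-74379, Pow(Mul(Pow(Add(-7, Mul(Mul(0, 6), -2)), -1), Add(-108, 244, Mul(Mul(Mul(0, 6), -2), Add(-108, 244), Add(-7, Mul(Mul(0, 6), -2))))), -1)) = Mul(-74379, Pow(Mul(Pow(Add(-7, Mul(0, -2)), -1), Add(-108, 244, Mul(Mul(0, -2), 136, Add(-7, Mul(0, -2))))), -1)) = Mul(-74379, Pow(Mul(Pow(Add(-7, 0), -1), Add(-108, 244, Mul(0, 136, Add(-7, 0)))), -1)) = Mul(-74379, Pow(Mul(Pow(-7, -1), Add(-108, 244, Mul(0, 136, -7))), -1)) = Mul(-74379, Pow(Mul(Rational(-1, 7), Add(-108, 244, 0)), -1)) = Mul(-74379, Pow(Mul(Rational(-1, 7), 136), -1)) = Mul(-74379, Pow(Rational(-136, 7), -1)) = Mul(-74379, Rational(-7, 136)) = Rational(520653, 136)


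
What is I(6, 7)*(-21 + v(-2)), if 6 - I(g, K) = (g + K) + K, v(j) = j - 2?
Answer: 350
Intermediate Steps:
v(j) = -2 + j
I(g, K) = 6 - g - 2*K (I(g, K) = 6 - ((g + K) + K) = 6 - ((K + g) + K) = 6 - (g + 2*K) = 6 + (-g - 2*K) = 6 - g - 2*K)
I(6, 7)*(-21 + v(-2)) = (6 - 1*6 - 2*7)*(-21 + (-2 - 2)) = (6 - 6 - 14)*(-21 - 4) = -14*(-25) = 350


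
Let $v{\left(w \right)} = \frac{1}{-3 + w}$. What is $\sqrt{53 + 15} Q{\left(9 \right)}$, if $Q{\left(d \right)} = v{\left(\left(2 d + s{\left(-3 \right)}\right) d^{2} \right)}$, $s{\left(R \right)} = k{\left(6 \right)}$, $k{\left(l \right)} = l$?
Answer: $\frac{2 \sqrt{17}}{1941} \approx 0.0042484$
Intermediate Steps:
$s{\left(R \right)} = 6$
$Q{\left(d \right)} = \frac{1}{-3 + d^{2} \left(6 + 2 d\right)}$ ($Q{\left(d \right)} = \frac{1}{-3 + \left(2 d + 6\right) d^{2}} = \frac{1}{-3 + \left(6 + 2 d\right) d^{2}} = \frac{1}{-3 + d^{2} \left(6 + 2 d\right)}$)
$\sqrt{53 + 15} Q{\left(9 \right)} = \frac{\sqrt{53 + 15}}{-3 + 2 \cdot 9^{2} \left(3 + 9\right)} = \frac{\sqrt{68}}{-3 + 2 \cdot 81 \cdot 12} = \frac{2 \sqrt{17}}{-3 + 1944} = \frac{2 \sqrt{17}}{1941}$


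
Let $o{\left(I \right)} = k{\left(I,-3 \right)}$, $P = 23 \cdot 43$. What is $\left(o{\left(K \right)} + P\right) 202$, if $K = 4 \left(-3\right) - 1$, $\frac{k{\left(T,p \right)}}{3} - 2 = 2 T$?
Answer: $185234$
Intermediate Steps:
$P = 989$
$k{\left(T,p \right)} = 6 + 6 T$ ($k{\left(T,p \right)} = 6 + 3 \cdot 2 T = 6 + 6 T$)
$K = -13$ ($K = -12 - 1 = -13$)
$o{\left(I \right)} = 6 + 6 I$
$\left(o{\left(K \right)} + P\right) 202 = \left(\left(6 + 6 \left(-13\right)\right) + 989\right) 202 = \left(\left(6 - 78\right) + 989\right) 202 = \left(-72 + 989\right) 202 = 917 \cdot 202 = 185234$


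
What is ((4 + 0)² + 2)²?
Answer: 324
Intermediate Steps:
((4 + 0)² + 2)² = (4² + 2)² = (16 + 2)² = 18² = 324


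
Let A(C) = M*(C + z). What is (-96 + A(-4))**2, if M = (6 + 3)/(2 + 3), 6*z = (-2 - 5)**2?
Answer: 31329/4 ≈ 7832.3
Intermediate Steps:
z = 49/6 (z = (-2 - 5)**2/6 = (1/6)*(-7)**2 = (1/6)*49 = 49/6 ≈ 8.1667)
M = 9/5 ≈ 1.8000
A(C) = 147/10 + 9*C/5 (A(C) = 9*(C + 49/6)/5 = 9*(49/6 + C)/5 = 147/10 + 9*C/5)
(-96 + A(-4))**2 = (-96 + (147/10 + (9/5)*(-4)))**2 = (-96 + (147/10 - 36/5))**2 = (-96 + 15/2)**2 = (-177/2)**2 = 31329/4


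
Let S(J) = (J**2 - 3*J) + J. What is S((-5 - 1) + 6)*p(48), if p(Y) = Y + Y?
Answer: 0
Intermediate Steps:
p(Y) = 2*Y
S(J) = J**2 - 2*J
S((-5 - 1) + 6)*p(48) = (((-5 - 1) + 6)*(-2 + ((-5 - 1) + 6)))*(2*48) = ((-6 + 6)*(-2 + (-6 + 6)))*96 = (0*(-2 + 0))*96 = (0*(-2))*96 = 0*96 = 0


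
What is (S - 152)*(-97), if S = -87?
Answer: 23183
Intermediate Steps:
(S - 152)*(-97) = (-87 - 152)*(-97) = -239*(-97) = 23183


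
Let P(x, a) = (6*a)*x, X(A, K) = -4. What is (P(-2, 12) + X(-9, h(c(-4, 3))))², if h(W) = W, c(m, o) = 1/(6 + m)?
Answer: 21904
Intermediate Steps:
P(x, a) = 6*a*x
(P(-2, 12) + X(-9, h(c(-4, 3))))² = (6*12*(-2) - 4)² = (-144 - 4)² = (-148)² = 21904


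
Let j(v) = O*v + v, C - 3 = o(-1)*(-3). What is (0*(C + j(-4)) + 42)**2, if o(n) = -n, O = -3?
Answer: 1764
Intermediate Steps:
C = 0 (C = 3 - 1*(-1)*(-3) = 3 + 1*(-3) = 3 - 3 = 0)
j(v) = -2*v (j(v) = -3*v + v = -2*v)
(0*(C + j(-4)) + 42)**2 = (0*(0 - 2*(-4)) + 42)**2 = (0*(0 + 8) + 42)**2 = (0*8 + 42)**2 = (0 + 42)**2 = 42**2 = 1764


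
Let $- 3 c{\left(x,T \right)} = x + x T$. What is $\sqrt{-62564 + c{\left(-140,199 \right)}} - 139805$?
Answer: $-139805 + \frac{2 i \sqrt{119769}}{3} \approx -1.3981 \cdot 10^{5} + 230.72 i$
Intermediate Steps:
$c{\left(x,T \right)} = - \frac{x}{3} - \frac{T x}{3}$ ($c{\left(x,T \right)} = - \frac{x + x T}{3} = - \frac{x + T x}{3} = - \frac{x}{3} - \frac{T x}{3}$)
$\sqrt{-62564 + c{\left(-140,199 \right)}} - 139805 = \sqrt{-62564 - - \frac{140 \left(1 + 199\right)}{3}} - 139805 = \sqrt{-62564 - \left(- \frac{140}{3}\right) 200} - 139805 = \sqrt{-62564 + \frac{28000}{3}} - 139805 = \sqrt{- \frac{159692}{3}} - 139805 = \frac{2 i \sqrt{119769}}{3} - 139805 = -139805 + \frac{2 i \sqrt{119769}}{3}$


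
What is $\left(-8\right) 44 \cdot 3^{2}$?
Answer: $-3168$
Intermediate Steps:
$\left(-8\right) 44 \cdot 3^{2} = \left(-352\right) 9 = -3168$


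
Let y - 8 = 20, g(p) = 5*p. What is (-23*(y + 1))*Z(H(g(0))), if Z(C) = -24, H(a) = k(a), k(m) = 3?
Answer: 16008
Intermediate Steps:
y = 28 (y = 8 + 20 = 28)
H(a) = 3
(-23*(y + 1))*Z(H(g(0))) = -23*(28 + 1)*(-24) = -23*29*(-24) = -667*(-24) = 16008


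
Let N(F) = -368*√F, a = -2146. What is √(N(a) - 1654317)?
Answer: √(-1654317 - 368*I*√2146) ≈ 6.627 - 1286.2*I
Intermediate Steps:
√(N(a) - 1654317) = √(-368*I*√2146 - 1654317) = √(-1654317 - 368*I*√2146)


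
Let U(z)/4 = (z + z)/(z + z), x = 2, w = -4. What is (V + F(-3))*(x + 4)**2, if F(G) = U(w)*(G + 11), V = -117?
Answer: -3060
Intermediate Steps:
U(z) = 4 (U(z) = 4*((z + z)/(z + z)) = 4*((2*z)/((2*z))) = 4*((2*z)*(1/(2*z))) = 4*1 = 4)
F(G) = 44 + 4*G (F(G) = 4*(G + 11) = 4*(11 + G) = 44 + 4*G)
(V + F(-3))*(x + 4)**2 = (-117 + (44 + 4*(-3)))*(2 + 4)**2 = (-117 + (44 - 12))*6**2 = (-117 + 32)*36 = -85*36 = -3060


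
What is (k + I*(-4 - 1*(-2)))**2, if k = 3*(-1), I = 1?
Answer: 25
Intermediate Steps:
k = -3
(k + I*(-4 - 1*(-2)))**2 = (-3 + 1*(-4 - 1*(-2)))**2 = (-3 + 1*(-4 + 2))**2 = (-3 + 1*(-2))**2 = (-3 - 2)**2 = (-5)**2 = 25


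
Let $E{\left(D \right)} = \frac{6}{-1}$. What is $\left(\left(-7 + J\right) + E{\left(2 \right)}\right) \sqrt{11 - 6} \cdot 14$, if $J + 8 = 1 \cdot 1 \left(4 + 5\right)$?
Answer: $- 168 \sqrt{5} \approx -375.66$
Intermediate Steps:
$E{\left(D \right)} = -6$ ($E{\left(D \right)} = 6 \left(-1\right) = -6$)
$J = 1$ ($J = -8 + 1 \cdot 1 \left(4 + 5\right) = -8 + 1 \cdot 9 = -8 + 9 = 1$)
$\left(\left(-7 + J\right) + E{\left(2 \right)}\right) \sqrt{11 - 6} \cdot 14 = \left(\left(-7 + 1\right) - 6\right) \sqrt{11 - 6} \cdot 14 = \left(-6 - 6\right) \sqrt{5} \cdot 14 = - 12 \sqrt{5} \cdot 14 = - 168 \sqrt{5}$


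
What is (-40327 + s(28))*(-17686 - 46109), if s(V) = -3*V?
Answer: 2578019745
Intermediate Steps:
(-40327 + s(28))*(-17686 - 46109) = (-40327 - 3*28)*(-17686 - 46109) = (-40327 - 84)*(-63795) = -40411*(-63795) = 2578019745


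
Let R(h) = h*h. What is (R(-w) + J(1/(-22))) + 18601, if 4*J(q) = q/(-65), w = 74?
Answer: 137720441/5720 ≈ 24077.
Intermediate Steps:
J(q) = -q/260 (J(q) = (q/(-65))/4 = (q*(-1/65))/4 = (-q/65)/4 = -q/260)
R(h) = h²
(R(-w) + J(1/(-22))) + 18601 = ((-1*74)² - 1/260/(-22)) + 18601 = ((-74)² - 1/260*(-1/22)) + 18601 = (5476 + 1/5720) + 18601 = 31322721/5720 + 18601 = 137720441/5720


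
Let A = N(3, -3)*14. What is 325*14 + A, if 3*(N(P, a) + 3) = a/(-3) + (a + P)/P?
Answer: 13538/3 ≈ 4512.7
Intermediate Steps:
N(P, a) = -3 - a/9 + (P + a)/(3*P) (N(P, a) = -3 + (a/(-3) + (a + P)/P)/3 = -3 + (a*(-⅓) + (P + a)/P)/3 = -3 + (-a/3 + (P + a)/P)/3 = -3 + (-a/9 + (P + a)/(3*P)) = -3 - a/9 + (P + a)/(3*P))
A = -112/3 (A = ((⅑)*(3*(-3) - 1*3*(24 - 3))/3)*14 = ((⅑)*(⅓)*(-9 - 1*3*21))*14 = ((⅑)*(⅓)*(-9 - 63))*14 = ((⅑)*(⅓)*(-72))*14 = -8/3*14 = -112/3 ≈ -37.333)
325*14 + A = 325*14 - 112/3 = 4550 - 112/3 = 13538/3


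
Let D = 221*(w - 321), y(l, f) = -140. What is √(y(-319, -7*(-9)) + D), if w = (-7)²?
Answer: 2*I*√15063 ≈ 245.46*I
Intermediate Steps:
w = 49
D = -60112 (D = 221*(49 - 321) = 221*(-272) = -60112)
√(y(-319, -7*(-9)) + D) = √(-140 - 60112) = √(-60252) = 2*I*√15063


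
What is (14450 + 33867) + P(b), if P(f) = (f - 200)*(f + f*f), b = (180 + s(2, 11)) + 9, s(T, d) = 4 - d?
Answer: -551191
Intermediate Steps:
b = 182 (b = (180 + (4 - 1*11)) + 9 = (180 + (4 - 11)) + 9 = (180 - 7) + 9 = 173 + 9 = 182)
P(f) = (-200 + f)*(f + f²)
(14450 + 33867) + P(b) = (14450 + 33867) + 182*(-200 + 182² - 199*182) = 48317 + 182*(-200 + 33124 - 36218) = 48317 + 182*(-3294) = 48317 - 599508 = -551191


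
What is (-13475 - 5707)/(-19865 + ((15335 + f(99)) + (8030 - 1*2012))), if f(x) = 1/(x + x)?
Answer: -3798036/294625 ≈ -12.891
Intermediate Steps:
f(x) = 1/(2*x)
(-13475 - 5707)/(-19865 + ((15335 + f(99)) + (8030 - 1*2012))) = (-13475 - 5707)/(-19865 + ((15335 + (1/2)/99) + (8030 - 1*2012))) = -19182/(-19865 + ((15335 + (1/2)*(1/99)) + (8030 - 2012))) = -19182/(-19865 + ((15335 + 1/198) + 6018)) = -19182/(-19865 + (3036331/198 + 6018)) = -19182/(-19865 + 4227895/198) = -19182/294625/198 = -19182*198/294625 = -3798036/294625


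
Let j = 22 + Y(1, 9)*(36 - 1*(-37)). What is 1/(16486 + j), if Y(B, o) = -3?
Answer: 1/16289 ≈ 6.1391e-5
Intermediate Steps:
j = -197 (j = 22 - 3*(36 - 1*(-37)) = 22 - 3*(36 + 37) = 22 - 3*73 = 22 - 219 = -197)
1/(16486 + j) = 1/(16486 - 197) = 1/16289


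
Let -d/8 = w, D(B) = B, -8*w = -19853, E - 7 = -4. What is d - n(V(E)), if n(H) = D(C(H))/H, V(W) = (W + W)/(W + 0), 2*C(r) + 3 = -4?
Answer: -79405/4 ≈ -19851.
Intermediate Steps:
E = 3 (E = 7 - 4 = 3)
C(r) = -7/2 (C(r) = -3/2 + (½)*(-4) = -3/2 - 2 = -7/2)
w = 19853/8 (w = -⅛*(-19853) = 19853/8 ≈ 2481.6)
V(W) = 2 (V(W) = (2*W)/W = 2)
n(H) = -7/(2*H)
d = -19853 (d = -8*19853/8 = -19853)
d - n(V(E)) = -19853 - (-7)/(2*2) = -19853 - 1*(-7/4) = -19853 + 7/4 = -79405/4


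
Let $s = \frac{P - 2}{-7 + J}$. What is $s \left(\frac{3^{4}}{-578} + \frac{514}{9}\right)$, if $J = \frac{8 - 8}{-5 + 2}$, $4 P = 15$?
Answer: $- \frac{296363}{20808} \approx -14.243$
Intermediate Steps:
$P = \frac{15}{4}$ ($P = \frac{1}{4} \cdot 15 = \frac{15}{4} \approx 3.75$)
$J = 0$ ($J = \frac{0}{-3} = 0 \left(- \frac{1}{3}\right) = 0$)
$s = - \frac{1}{4}$ ($s = \frac{\frac{15}{4} - 2}{-7 + 0} = \frac{7}{4 \left(-7\right)} = \frac{7}{4} \left(- \frac{1}{7}\right) = - \frac{1}{4} \approx -0.25$)
$s \left(\frac{3^{4}}{-578} + \frac{514}{9}\right) = - \frac{\frac{3^{4}}{-578} + \frac{514}{9}}{4} = - \frac{81 \left(- \frac{1}{578}\right) + 514 \cdot \frac{1}{9}}{4} = - \frac{- \frac{81}{578} + \frac{514}{9}}{4} = \left(- \frac{1}{4}\right) \frac{296363}{5202} = - \frac{296363}{20808}$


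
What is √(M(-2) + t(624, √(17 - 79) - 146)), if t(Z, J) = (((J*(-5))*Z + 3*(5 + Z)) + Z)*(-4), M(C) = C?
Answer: √(-1832126 + 12480*I*√62) ≈ 36.287 + 1354.0*I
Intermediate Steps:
t(Z, J) = -60 - 16*Z + 20*J*Z (t(Z, J) = (((-5*J)*Z + (15 + 3*Z)) + Z)*(-4) = ((-5*J*Z + (15 + 3*Z)) + Z)*(-4) = ((15 + 3*Z - 5*J*Z) + Z)*(-4) = (15 + 4*Z - 5*J*Z)*(-4) = -60 - 16*Z + 20*J*Z)
√(M(-2) + t(624, √(17 - 79) - 146)) = √(-2 + (-60 - 16*624 + 20*(√(17 - 79) - 146)*624)) = √(-2 + (-60 - 9984 + 20*(√(-62) - 146)*624)) = √(-2 + (-60 - 9984 + 20*(I*√62 - 146)*624)) = √(-2 + (-60 - 9984 + 20*(-146 + I*√62)*624)) = √(-2 + (-60 - 9984 + (-1822080 + 12480*I*√62))) = √(-2 + (-1832124 + 12480*I*√62)) = √(-1832126 + 12480*I*√62)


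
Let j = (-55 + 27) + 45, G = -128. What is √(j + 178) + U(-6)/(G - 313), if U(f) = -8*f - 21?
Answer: -3/49 + √195 ≈ 13.903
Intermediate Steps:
U(f) = -21 - 8*f
j = 17 (j = -28 + 45 = 17)
√(j + 178) + U(-6)/(G - 313) = √(17 + 178) + (-21 - 8*(-6))/(-128 - 313) = √195 + (-21 + 48)/(-441) = √195 + 27*(-1/441) = √195 - 3/49 = -3/49 + √195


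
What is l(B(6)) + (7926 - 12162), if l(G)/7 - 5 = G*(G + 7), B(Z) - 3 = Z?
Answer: -3193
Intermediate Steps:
B(Z) = 3 + Z
l(G) = 35 + 7*G*(7 + G) (l(G) = 35 + 7*(G*(G + 7)) = 35 + 7*(G*(7 + G)) = 35 + 7*G*(7 + G))
l(B(6)) + (7926 - 12162) = (35 + 7*(3 + 6)² + 49*(3 + 6)) + (7926 - 12162) = (35 + 7*9² + 49*9) - 4236 = (35 + 7*81 + 441) - 4236 = (35 + 567 + 441) - 4236 = 1043 - 4236 = -3193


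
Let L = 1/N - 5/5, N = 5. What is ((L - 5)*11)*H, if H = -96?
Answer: 30624/5 ≈ 6124.8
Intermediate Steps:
L = -⅘ (L = 1/5 - 5/5 = 1*(⅕) - 5*⅕ = ⅕ - 1 = -⅘ ≈ -0.80000)
((L - 5)*11)*H = ((-⅘ - 5)*11)*(-96) = -29/5*11*(-96) = -319/5*(-96) = 30624/5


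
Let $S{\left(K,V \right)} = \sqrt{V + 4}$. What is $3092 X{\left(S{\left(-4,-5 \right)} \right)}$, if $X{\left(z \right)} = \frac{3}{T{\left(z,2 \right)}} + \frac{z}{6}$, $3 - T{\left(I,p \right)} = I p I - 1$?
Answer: $1546 + \frac{1546 i}{3} \approx 1546.0 + 515.33 i$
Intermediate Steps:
$S{\left(K,V \right)} = \sqrt{4 + V}$
$T{\left(I,p \right)} = 4 - p I^{2}$ ($T{\left(I,p \right)} = 3 - \left(I p I - 1\right) = 3 - \left(p I^{2} - 1\right) = 3 - \left(-1 + p I^{2}\right) = 4 - p I^{2}$)
$X{\left(z \right)} = \frac{3}{4 - 2 z^{2}} + \frac{z}{6}$
$3092 X{\left(S{\left(-4,-5 \right)} \right)} = 3092 \frac{-9 + \sqrt{4 - 5} \left(-2 + \left(\sqrt{4 - 5}\right)^{2}\right)}{6 \left(-2 + \left(\sqrt{4 - 5}\right)^{2}\right)} = 3092 \frac{-9 + \sqrt{-1} \left(-2 + \left(\sqrt{-1}\right)^{2}\right)}{6 \left(-2 + \left(\sqrt{-1}\right)^{2}\right)} = 3092 \frac{-9 + i \left(-2 + i^{2}\right)}{6 \left(-2 + i^{2}\right)} = 3092 \frac{-9 + i \left(-2 - 1\right)}{6 \left(-2 - 1\right)} = 3092 \frac{-9 + i \left(-3\right)}{6 \left(-3\right)} = 3092 \cdot \frac{1}{6} \left(- \frac{1}{3}\right) \left(-9 - 3 i\right) = 3092 \left(\frac{1}{2} + \frac{i}{6}\right) = 1546 + \frac{1546 i}{3}$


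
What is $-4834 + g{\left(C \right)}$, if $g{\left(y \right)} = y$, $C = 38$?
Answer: $-4796$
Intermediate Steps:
$-4834 + g{\left(C \right)} = -4834 + 38 = -4796$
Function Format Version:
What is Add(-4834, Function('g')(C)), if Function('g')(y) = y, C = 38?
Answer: -4796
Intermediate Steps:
Add(-4834, Function('g')(C)) = Add(-4834, 38) = -4796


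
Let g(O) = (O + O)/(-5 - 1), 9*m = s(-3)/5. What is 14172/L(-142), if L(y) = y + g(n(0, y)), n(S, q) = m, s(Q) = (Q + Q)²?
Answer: -106290/1067 ≈ -99.616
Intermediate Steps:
s(Q) = 4*Q² (s(Q) = (2*Q)² = 4*Q²)
m = ⅘ (m = ((4*(-3)²)/5)/9 = ((4*9)*(⅕))/9 = (36*(⅕))/9 = (⅑)*(36/5) = ⅘ ≈ 0.80000)
n(S, q) = ⅘
g(O) = -O/3 (g(O) = (2*O)/(-6) = (2*O)*(-⅙) = -O/3)
L(y) = -4/15 + y (L(y) = y - ⅓*⅘ = y - 4/15 = -4/15 + y)
14172/L(-142) = 14172/(-4/15 - 142) = 14172/(-2134/15) = 14172*(-15/2134) = -106290/1067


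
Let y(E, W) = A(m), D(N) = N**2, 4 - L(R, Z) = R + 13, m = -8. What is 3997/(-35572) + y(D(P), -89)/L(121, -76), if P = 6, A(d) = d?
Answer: -117517/2312180 ≈ -0.050825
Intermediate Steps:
L(R, Z) = -9 - R (L(R, Z) = 4 - (R + 13) = 4 - (13 + R) = 4 + (-13 - R) = -9 - R)
y(E, W) = -8
3997/(-35572) + y(D(P), -89)/L(121, -76) = 3997/(-35572) - 8/(-9 - 1*121) = 3997*(-1/35572) - 8/(-9 - 121) = -3997/35572 - 8/(-130) = -3997/35572 - 8*(-1/130) = -3997/35572 + 4/65 = -117517/2312180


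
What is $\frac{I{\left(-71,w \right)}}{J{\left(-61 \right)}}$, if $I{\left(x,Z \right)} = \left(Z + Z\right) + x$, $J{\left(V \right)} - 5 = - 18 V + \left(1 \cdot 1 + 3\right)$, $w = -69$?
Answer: $- \frac{209}{1107} \approx -0.1888$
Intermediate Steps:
$J{\left(V \right)} = 9 - 18 V$ ($J{\left(V \right)} = 5 - \left(-4 + 18 V\right) = 9 - 18 V$)
$I{\left(x,Z \right)} = x + 2 Z$ ($I{\left(x,Z \right)} = 2 Z + x = x + 2 Z$)
$\frac{I{\left(-71,w \right)}}{J{\left(-61 \right)}} = \frac{-71 + 2 \left(-69\right)}{9 - -1098} = \frac{-71 - 138}{9 + 1098} = - \frac{209}{1107}$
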